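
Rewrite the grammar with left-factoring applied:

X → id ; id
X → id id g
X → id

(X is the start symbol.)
Left-factoring transforms A → αβ₁ | αβ₂ into A → αA' and A' → β₁ | β₂
(α is the longest common prefix among the alternatives). Repeat until
no nonterminal has two alternatives with a common prefix.

Round 1: X has alternatives sharing prefix 'id'. Introduce X': X → id X'
  Add: X' → ; id
  Add: X' → id g
  Add: X' → ε

No remaining common prefixes — done.

Resulting grammar:
X → id X'
X' → ; id
X' → id g
X' → ε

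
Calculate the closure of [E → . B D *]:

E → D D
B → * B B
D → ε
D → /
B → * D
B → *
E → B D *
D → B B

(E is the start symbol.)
{ [B → . * B B], [B → . * D], [B → . *], [E → . B D *] }

To compute CLOSURE, for each item [A → α.Bβ] where B is a non-terminal, add [B → .γ] for all productions B → γ; repeat for the newly added items until nothing changes.

Start with: [E → . B D *]
  [E → . B D *] has the dot before B: add [B → . * B B], [B → . * D], [B → . *]
No further items can be added.

CLOSURE = { [B → . * B B], [B → . * D], [B → . *], [E → . B D *] }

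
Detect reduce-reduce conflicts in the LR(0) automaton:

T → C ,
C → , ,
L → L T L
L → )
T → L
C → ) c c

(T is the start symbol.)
No reduce-reduce conflicts

A reduce-reduce conflict occurs when an LR(0) state has two complete items [A → α .] and [B → β .] — both call for a reduction, and with no lookahead the parser cannot choose between them.

Augment with T' → T and build the canonical LR(0) collection (I0 = CLOSURE({[T' → . T]}), then GOTO on every symbol after a dot until no new states appear). It has 13 states:
  I0: { [C → . ) c c], [C → . , ,], [L → . )], [L → . L T L], [T → . C ,], [T → . L], [T' → . T] }  — shift
  I1: { [C → ) . c c], [L → ) .] }  — shift, reduce
  I2: { [C → , . ,] }  — shift
  I3: { [T → C . ,] }  — shift
  I4: { [C → . ) c c], [C → . , ,], [L → . )], [L → . L T L], [L → L . T L], [T → . C ,], [T → . L], [T → L .] }  — shift, reduce
  I5: { [T' → T .] }  — accept
  I6: { [L → . )], [L → . L T L], [L → L T . L] }  — shift
  I7: { [L → ) .] }  — reduce
  I8: { [C → . ) c c], [C → . , ,], [L → . )], [L → . L T L], [L → L . T L], [L → L T L .], [T → . C ,], [T → . L] }  — shift, reduce
  I9: { [T → C , .] }  — reduce
  I10: { [C → , , .] }  — reduce
  I11: { [C → ) c . c] }  — shift
  I12: { [C → ) c c .] }  — reduce

No state contains more than one complete item.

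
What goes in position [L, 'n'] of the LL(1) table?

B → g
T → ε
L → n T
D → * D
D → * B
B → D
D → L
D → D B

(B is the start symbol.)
L → n T

To find M[L, 'n'], we find productions for L where 'n' is in the predict set (PREDICT(N → α) = (FIRST(α) \ {ε}) ∪ (FOLLOW(N) if α ⇒* ε)).

L → n T: PREDICT = { 'n' }
  'n' is in predict set, so this production goes in M[L, 'n']

M[L, 'n'] = L → n T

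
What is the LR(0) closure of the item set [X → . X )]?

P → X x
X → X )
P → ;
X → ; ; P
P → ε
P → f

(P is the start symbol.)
{ [X → . ; ; P], [X → . X )] }

Start with: [X → . X )]
  [X → . X )] has the dot before X: add [X → . ; ; P]
No further items can be added.

CLOSURE = { [X → . ; ; P], [X → . X )] }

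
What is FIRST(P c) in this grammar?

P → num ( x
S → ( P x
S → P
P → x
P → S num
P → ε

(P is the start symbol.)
{ '(', 'c', 'num', 'x' }

FIRST sets of the non-terminals involved (from the grammar, by fixed-point iteration):
  FIRST(P) = { '(', 'num', 'x', ε }

To compute FIRST(P c), process the symbols left to right:
Symbol P is a non-terminal. Add FIRST(P) \ {ε} = { '(', 'num', 'x' }
P is nullable (ε ∈ FIRST(P)), continue to the next symbol.
Symbol c is a terminal. Add 'c' and stop.
FIRST(P c) = { '(', 'c', 'num', 'x' }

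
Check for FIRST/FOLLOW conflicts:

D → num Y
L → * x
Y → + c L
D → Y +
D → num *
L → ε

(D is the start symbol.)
A FIRST/FOLLOW conflict occurs when a non-terminal N has a nullable alternative N → β (β ⇒* ε) and another alternative N → α with FIRST(α) ∩ FOLLOW(N) ≠ ∅: on such a lookahead the parser cannot decide between expanding α and letting N vanish via β.

Nullable non-terminals: L.

L: nullable alternative(s) L → ε; FOLLOW(L) = { $, '+' }
  L → * x: FIRST \ {ε} = { '*' } — disjoint from FOLLOW(L)
  L → ε: FIRST \ {ε} = { } — this is the only nullable alternative, skip

D, Y have no nullable alternative, so no FIRST/FOLLOW check is needed there.

No FIRST/FOLLOW conflicts found.

Answer: No FIRST/FOLLOW conflicts.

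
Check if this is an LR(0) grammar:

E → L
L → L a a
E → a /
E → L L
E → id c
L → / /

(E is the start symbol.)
Augment with E' → E and build the canonical LR(0) collection (I0 = CLOSURE({[E' → . E]}), then GOTO on every symbol after a dot until no new states appear). It has 12 states:
  I0: { [E → . L L], [E → . L], [E → . a /], [E → . id c], [E' → . E], [L → . / /], [L → . L a a] }  — shift
  I1: { [L → / . /] }  — shift
  I2: { [E' → E .] }  — accept
  I3: { [E → L . L], [E → L .], [L → . / /], [L → . L a a], [L → L . a a] }  — shift, reduce
  I4: { [E → a . /] }  — shift
  I5: { [E → id . c] }  — shift
  I6: { [E → id c .] }  — reduce
  I7: { [E → a / .] }  — reduce
  I8: { [E → L L .], [L → L . a a] }  — shift, reduce
  I9: { [L → L a . a] }  — shift
  I10: { [L → L a a .] }  — reduce
  I11: { [L → / / .] }  — reduce

Conflict in state I3:
  Shift-reduce conflict between [E → L .] and [L → . / /]
So the grammar is NOT LR(0).

Answer: No. Shift-reduce conflict between [E → L .] and [L → . / /]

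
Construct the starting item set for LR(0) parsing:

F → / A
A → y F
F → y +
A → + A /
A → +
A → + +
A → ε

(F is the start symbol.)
First, augment the grammar with F' → F
I₀ = CLOSURE({ [F' → . F] }):
  [F' → . F] has the dot before F: add [F → . / A], [F → . y +]
No further items can be added.

I₀ = { [F → . / A], [F → . y +], [F' → . F] }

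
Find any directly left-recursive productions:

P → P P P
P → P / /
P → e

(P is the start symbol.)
Yes, P is left-recursive

Direct left recursion occurs when N → N α for some non-terminal N (the right-hand side begins with the left-hand side itself).

P → P P P: LEFT RECURSIVE (starts with P)
P → P / /: LEFT RECURSIVE (starts with P)
P → e: starts with e

The grammar has direct left recursion on: P.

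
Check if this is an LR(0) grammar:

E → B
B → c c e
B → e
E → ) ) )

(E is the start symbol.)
Yes, the grammar is LR(0)

Augment with E' → E and build the canonical LR(0) collection (I0 = CLOSURE({[E' → . E]}), then GOTO on every symbol after a dot until no new states appear). It has 10 states:
  I0: { [B → . c c e], [B → . e], [E → . ) ) )], [E → . B], [E' → . E] }  — shift
  I1: { [E → ) . ) )] }  — shift
  I2: { [E → B .] }  — reduce
  I3: { [E' → E .] }  — accept
  I4: { [B → c . c e] }  — shift
  I5: { [B → e .] }  — reduce
  I6: { [B → c c . e] }  — shift
  I7: { [B → c c e .] }  — reduce
  I8: { [E → ) ) . )] }  — shift
  I9: { [E → ) ) ) .] }  — reduce

Every state is either a pure shift/goto state or contains exactly one complete item and nothing to shift — no conflicts. The grammar is LR(0).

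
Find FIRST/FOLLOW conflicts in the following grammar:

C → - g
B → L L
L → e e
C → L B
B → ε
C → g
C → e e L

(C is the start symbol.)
No FIRST/FOLLOW conflicts.

Nullable non-terminals: B.
FIRST sets used below: FIRST(L) = { 'e' }

B: nullable alternative(s) B → ε; FOLLOW(B) = { $ }
  B → L L: FIRST \ {ε} = { 'e' } — disjoint from FOLLOW(B)
  B → ε: FIRST \ {ε} = { } — this is the only nullable alternative, skip

C, L have no nullable alternative, so no FIRST/FOLLOW check is needed there.

No FIRST/FOLLOW conflicts found.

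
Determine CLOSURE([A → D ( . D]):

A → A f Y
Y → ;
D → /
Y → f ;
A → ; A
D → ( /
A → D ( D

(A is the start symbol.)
{ [A → D ( . D], [D → . ( /], [D → . /] }

To compute CLOSURE, for each item [A → α.Bβ] where B is a non-terminal, add [B → .γ] for all productions B → γ; repeat for the newly added items until nothing changes.

Start with: [A → D ( . D]
  [A → D ( . D] has the dot before D: add [D → . /], [D → . ( /]
No further items can be added.

CLOSURE = { [A → D ( . D], [D → . ( /], [D → . /] }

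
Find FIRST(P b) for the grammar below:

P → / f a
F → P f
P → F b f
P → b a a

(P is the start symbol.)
FIRST sets of the non-terminals involved (from the grammar, by fixed-point iteration):
  FIRST(P) = { '/', 'b' }

To compute FIRST(P b), process the symbols left to right:
Symbol P is a non-terminal. Add FIRST(P) \ {ε} = { '/', 'b' }
P is not nullable (ε ∉ FIRST(P)), so stop here.
FIRST(P b) = { '/', 'b' }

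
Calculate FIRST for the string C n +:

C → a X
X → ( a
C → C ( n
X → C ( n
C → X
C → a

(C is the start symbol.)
FIRST sets of the non-terminals involved (from the grammar, by fixed-point iteration):
  FIRST(C) = { '(', 'a' }

To compute FIRST(C n +), process the symbols left to right:
Symbol C is a non-terminal. Add FIRST(C) \ {ε} = { '(', 'a' }
C is not nullable (ε ∉ FIRST(C)), so stop here.
FIRST(C n +) = { '(', 'a' }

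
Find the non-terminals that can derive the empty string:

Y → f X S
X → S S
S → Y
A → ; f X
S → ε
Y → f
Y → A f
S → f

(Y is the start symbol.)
A non-terminal is nullable if it can derive ε (the empty string): either it has an ε-production, or it has a production whose right-hand side consists entirely of nullable non-terminals.

ε-productions: S → ε
So S is immediately nullable.
X → S S: every symbol on the right is nullable, so X is nullable too.
No further non-terminal can be added: every production for the remaining non-terminals contains a terminal or a non-nullable non-terminal.
Nullable = { 'S', 'X' }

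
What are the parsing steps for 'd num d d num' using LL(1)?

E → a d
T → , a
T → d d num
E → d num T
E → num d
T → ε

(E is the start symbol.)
Stack is shown with the top on the left.

Stack      Input            Action
----------------------------------
E $        d num d d num $  output E → d num T
d num T $  d num d d num $  match 'd'
num T $    num d d num $    match 'num'
T $        d d num $        output T → d d num
d d num $  d d num $        match 'd'
d num $    d num $          match 'd'
num $      num $            match 'num'
$          $                accept

The string is accepted.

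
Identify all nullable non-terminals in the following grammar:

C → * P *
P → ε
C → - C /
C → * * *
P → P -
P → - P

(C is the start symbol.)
{ 'P' }

ε-productions: P → ε
So P is immediately nullable.
No further non-terminal can be added: every production for the remaining non-terminals contains a terminal or a non-nullable non-terminal.
Nullable = { 'P' }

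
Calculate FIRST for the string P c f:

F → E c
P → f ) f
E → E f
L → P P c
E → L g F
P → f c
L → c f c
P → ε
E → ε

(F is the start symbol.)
{ 'c', 'f' }

FIRST sets of the non-terminals involved (from the grammar, by fixed-point iteration):
  FIRST(P) = { 'f', ε }

To compute FIRST(P c f), process the symbols left to right:
Symbol P is a non-terminal. Add FIRST(P) \ {ε} = { 'f' }
P is nullable (ε ∈ FIRST(P)), continue to the next symbol.
Symbol c is a terminal. Add 'c' and stop.
FIRST(P c f) = { 'c', 'f' }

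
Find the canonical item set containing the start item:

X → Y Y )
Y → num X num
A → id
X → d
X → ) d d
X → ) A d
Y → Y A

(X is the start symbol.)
First, augment the grammar with X' → X
I₀ = CLOSURE({ [X' → . X] }):
  [X' → . X] has the dot before X: add [X → . Y Y )], [X → . d], [X → . ) d d], [X → . ) A d]
  [X → . Y Y )] has the dot before Y: add [Y → . num X num], [Y → . Y A]
No further items can be added.

I₀ = { [X → . ) A d], [X → . ) d d], [X → . Y Y )], [X → . d], [X' → . X], [Y → . Y A], [Y → . num X num] }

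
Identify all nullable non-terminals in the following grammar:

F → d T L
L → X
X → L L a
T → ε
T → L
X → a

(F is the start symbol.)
ε-productions: T → ε
So T is immediately nullable.
No further non-terminal can be added: every production for the remaining non-terminals contains a terminal or a non-nullable non-terminal.
Nullable = { 'T' }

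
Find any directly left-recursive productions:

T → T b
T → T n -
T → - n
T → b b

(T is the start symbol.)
T → T b: LEFT RECURSIVE (starts with T)
T → T n -: LEFT RECURSIVE (starts with T)
T → - n: starts with '-'
T → b b: starts with b

The grammar has direct left recursion on: T.

Answer: Yes, T is left-recursive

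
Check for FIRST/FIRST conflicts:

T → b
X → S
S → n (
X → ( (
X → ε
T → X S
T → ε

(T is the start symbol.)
A FIRST/FIRST conflict occurs when two productions N → α and N → β for the same non-terminal have FIRST(α) ∩ FIRST(β) ≠ ∅ (with ε ∈ FIRST of a nullable right-hand side, so two nullable alternatives also conflict).

FIRST sets of the non-terminals at (or reachable through a nullable prefix from) the front of some alternative:
  FIRST(X) = { '(', 'n', ε }
  FIRST(S) = { 'n' }

Productions for T:
  T → b: FIRST = { 'b' }
  T → X S: FIRST = { '(', 'n' }
  T → ε: FIRST = { ε }
Productions for X:
  X → S: FIRST = { 'n' }
  X → ( (: FIRST = { '(' }
  X → ε: FIRST = { ε }
S has only one production, so no FIRST/FIRST conflict is possible there.

All alternatives of each non-terminal have pairwise disjoint FIRST sets.

Answer: No FIRST/FIRST conflicts.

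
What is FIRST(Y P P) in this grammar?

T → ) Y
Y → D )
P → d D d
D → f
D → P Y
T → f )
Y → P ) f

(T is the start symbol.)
{ 'd', 'f' }

FIRST sets of the non-terminals involved (from the grammar, by fixed-point iteration):
  FIRST(Y) = { 'd', 'f' }

To compute FIRST(Y P P), process the symbols left to right:
Symbol Y is a non-terminal. Add FIRST(Y) \ {ε} = { 'd', 'f' }
Y is not nullable (ε ∉ FIRST(Y)), so stop here.
FIRST(Y P P) = { 'd', 'f' }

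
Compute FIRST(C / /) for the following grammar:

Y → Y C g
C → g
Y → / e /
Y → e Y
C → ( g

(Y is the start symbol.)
{ '(', 'g' }

FIRST sets of the non-terminals involved (from the grammar, by fixed-point iteration):
  FIRST(C) = { '(', 'g' }

To compute FIRST(C / /), process the symbols left to right:
Symbol C is a non-terminal. Add FIRST(C) \ {ε} = { '(', 'g' }
C is not nullable (ε ∉ FIRST(C)), so stop here.
FIRST(C / /) = { '(', 'g' }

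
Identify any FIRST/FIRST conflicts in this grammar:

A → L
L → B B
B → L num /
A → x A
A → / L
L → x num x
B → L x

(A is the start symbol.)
Yes. A → L / A → x A on { 'x' }; L → B B / L → x num x on { 'x' }; B → L num '/' / B → L x on { 'x' }

A FIRST/FIRST conflict occurs when two productions N → α and N → β for the same non-terminal have FIRST(α) ∩ FIRST(β) ≠ ∅ (with ε ∈ FIRST of a nullable right-hand side, so two nullable alternatives also conflict).

FIRST sets of the non-terminals at (or reachable through a nullable prefix from) the front of some alternative:
  FIRST(L) = { 'x' }
  FIRST(B) = { 'x' }

Productions for A:
  A → L: FIRST = { 'x' }
  A → x A: FIRST = { 'x' }
  A → / L: FIRST = { '/' }
Productions for L:
  L → B B: FIRST = { 'x' }
  L → x num x: FIRST = { 'x' }
Productions for B:
  B → L num /: FIRST = { 'x' }
  B → L x: FIRST = { 'x' }

Conflict for A: A → L and A → x A
  Overlap: { 'x' }
Conflict for L: L → B B and L → x num x
  Overlap: { 'x' }
Conflict for B: B → L num / and B → L x
  Overlap: { 'x' }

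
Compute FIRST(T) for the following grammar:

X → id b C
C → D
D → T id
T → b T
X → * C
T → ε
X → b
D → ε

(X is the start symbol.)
To compute FIRST(T), examine every production with T on the left-hand side, reading each right-hand side left to right until a non-nullable symbol is reached.

From T → b T:
  - b is a terminal: add 'b' and stop
From T → ε:
  - ε-production, so ε ∈ FIRST(T)

Collecting: FIRST(T) = { 'b', ε }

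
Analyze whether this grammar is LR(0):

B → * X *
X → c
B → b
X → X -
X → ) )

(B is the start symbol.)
A grammar is LR(0) if no state in the canonical LR(0) collection has:
  - both a shift item (dot before a terminal) and a complete item (shift-reduce conflict), or
  - two or more complete items (reduce-reduce conflict; the accept item [B' → B .] counts as a complete item here).

Augment with B' → B and build the canonical LR(0) collection (I0 = CLOSURE({[B' → . B]}), then GOTO on every symbol after a dot until no new states appear). It has 10 states:
  I0: { [B → . * X *], [B → . b], [B' → . B] }  — shift
  I1: { [B → * . X *], [X → . ) )], [X → . X -], [X → . c] }  — shift
  I2: { [B' → B .] }  — accept
  I3: { [B → b .] }  — reduce
  I4: { [X → ) . )] }  — shift
  I5: { [B → * X . *], [X → X . -] }  — shift
  I6: { [X → c .] }  — reduce
  I7: { [B → * X * .] }  — reduce
  I8: { [X → X - .] }  — reduce
  I9: { [X → ) ) .] }  — reduce

Every state is either a pure shift/goto state or contains exactly one complete item and nothing to shift — no conflicts. The grammar is LR(0).

Answer: Yes, the grammar is LR(0)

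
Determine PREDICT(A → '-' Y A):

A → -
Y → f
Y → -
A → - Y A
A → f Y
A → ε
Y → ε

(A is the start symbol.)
{ '-' }

PREDICT(A → '-' Y A) = (FIRST(RHS) \ {ε}) ∪ (FOLLOW(A) if ε ∈ FIRST(RHS), i.e. RHS ⇒* ε)
FIRST('-' Y A) = { '-' }
ε ∉ FIRST('-' Y A), so FOLLOW(A) is not added.
PREDICT(A → '-' Y A) = { '-' }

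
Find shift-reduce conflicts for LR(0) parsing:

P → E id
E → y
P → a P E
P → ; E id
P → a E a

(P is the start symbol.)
No shift-reduce conflicts

A shift-reduce conflict occurs when an LR(0) state has both:
  - a complete (reduce) item [A → α .] (dot at the end), and
  - a shift item [B → β . c γ] (dot before a terminal).

Augment with P' → P and build the canonical LR(0) collection (I0 = CLOSURE({[P' → . P]}), then GOTO on every symbol after a dot until no new states appear). It has 13 states:
  I0: { [E → . y], [P → . ; E id], [P → . E id], [P → . a E a], [P → . a P E], [P' → . P] }  — shift
  I1: { [E → . y], [P → ; . E id] }  — shift
  I2: { [P → E . id] }  — shift
  I3: { [P' → P .] }  — accept
  I4: { [E → . y], [P → . ; E id], [P → . E id], [P → . a E a], [P → . a P E], [P → a . E a], [P → a . P E] }  — shift
  I5: { [E → y .] }  — reduce
  I6: { [P → E . id], [P → a E . a] }  — shift
  I7: { [E → . y], [P → a P . E] }  — shift
  I8: { [P → a P E .] }  — reduce
  I9: { [P → a E a .] }  — reduce
  I10: { [P → E id .] }  — reduce
  I11: { [P → ; E . id] }  — shift
  I12: { [P → ; E id .] }  — reduce

No state contains both a complete item and a shift item.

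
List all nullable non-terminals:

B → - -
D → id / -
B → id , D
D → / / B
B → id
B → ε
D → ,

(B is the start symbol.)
{ 'B' }

A non-terminal is nullable if it can derive ε (the empty string): either it has an ε-production, or it has a production whose right-hand side consists entirely of nullable non-terminals.

ε-productions: B → ε
So B is immediately nullable.
No further non-terminal can be added: every production for the remaining non-terminals contains a terminal or a non-nullable non-terminal.
Nullable = { 'B' }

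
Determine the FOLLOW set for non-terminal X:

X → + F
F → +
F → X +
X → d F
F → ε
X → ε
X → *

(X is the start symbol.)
X is the start symbol, so $ ∈ FOLLOW(X).
In F → X +: X is followed by '+', add FIRST('+') \ {ε} = { '+' }

Taking the union: FOLLOW(X) = { $, '+' }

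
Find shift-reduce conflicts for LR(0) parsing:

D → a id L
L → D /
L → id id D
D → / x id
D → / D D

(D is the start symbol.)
No shift-reduce conflicts

A shift-reduce conflict occurs when an LR(0) state has both:
  - a complete (reduce) item [A → α .] (dot at the end), and
  - a shift item [B → β . c γ] (dot before a terminal).

Augment with D' → D and build the canonical LR(0) collection (I0 = CLOSURE({[D' → . D]}), then GOTO on every symbol after a dot until no new states appear). It has 15 states:
  I0: { [D → . / D D], [D → . / x id], [D → . a id L], [D' → . D] }  — shift
  I1: { [D → . / D D], [D → . / x id], [D → . a id L], [D → / . D D], [D → / . x id] }  — shift
  I2: { [D' → D .] }  — accept
  I3: { [D → a . id L] }  — shift
  I4: { [D → . / D D], [D → . / x id], [D → . a id L], [D → a id . L], [L → . D /], [L → . id id D] }  — shift
  I5: { [L → D . /] }  — shift
  I6: { [D → a id L .] }  — reduce
  I7: { [L → id . id D] }  — shift
  I8: { [D → . / D D], [D → . / x id], [D → . a id L], [L → id id . D] }  — shift
  I9: { [L → id id D .] }  — reduce
  I10: { [L → D / .] }  — reduce
  I11: { [D → . / D D], [D → . / x id], [D → . a id L], [D → / D . D] }  — shift
  I12: { [D → / x . id] }  — shift
  I13: { [D → / x id .] }  — reduce
  I14: { [D → / D D .] }  — reduce

No state contains both a complete item and a shift item.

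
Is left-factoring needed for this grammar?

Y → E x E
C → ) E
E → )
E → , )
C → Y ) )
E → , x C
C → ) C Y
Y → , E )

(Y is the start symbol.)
Yes, C has productions with common prefix ')'; E has productions with common prefix ','

Left-factoring is needed when two productions for the same non-terminal
share a common prefix on the right-hand side.

Productions for Y:
  Y → E x E
  Y → , E )
Productions for C:
  C → ) E
  C → Y ) )
  C → ) C Y
Productions for E:
  E → )
  E → , )
  E → , x C

Found common prefix ')' in productions for C
Found common prefix ',' in productions for E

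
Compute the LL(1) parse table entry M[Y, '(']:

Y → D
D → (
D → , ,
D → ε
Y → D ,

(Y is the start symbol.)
To find M[Y, '('], we find productions for Y where '(' is in the predict set (PREDICT(N → α) = (FIRST(α) \ {ε}) ∪ (FOLLOW(N) if α ⇒* ε)).

Relevant sets:
  FIRST(D) = { '(', ',', ε }
  FOLLOW(Y) = { $ }

Y → D: PREDICT = { $, '(', ',' }
  '(' is in predict set, so this production goes in M[Y, '(']
Y → D ,: PREDICT = { '(', ',' }
  '(' is in predict set, so this production goes in M[Y, '(']

M[Y, '('] = Y → D, Y → D ,  (a multiply-defined cell — the grammar is not LL(1))

Answer: Y → D, Y → D ,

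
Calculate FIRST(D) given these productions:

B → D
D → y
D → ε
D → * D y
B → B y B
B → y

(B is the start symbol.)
From D → y:
  - y is a terminal: add 'y' and stop
From D → ε:
  - ε-production, so ε ∈ FIRST(D)
From D → * D y:
  - '*' is a terminal: add '*' and stop

Collecting: FIRST(D) = { '*', 'y', ε }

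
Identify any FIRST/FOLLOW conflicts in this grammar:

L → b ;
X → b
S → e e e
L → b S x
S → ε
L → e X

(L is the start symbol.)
No FIRST/FOLLOW conflicts.

Nullable non-terminals: S.

S: nullable alternative(s) S → ε; FOLLOW(S) = { 'x' }
  S → e e e: FIRST \ {ε} = { 'e' } — disjoint from FOLLOW(S)
  S → ε: FIRST \ {ε} = { } — this is the only nullable alternative, skip

L, X have no nullable alternative, so no FIRST/FOLLOW check is needed there.

No FIRST/FOLLOW conflicts found.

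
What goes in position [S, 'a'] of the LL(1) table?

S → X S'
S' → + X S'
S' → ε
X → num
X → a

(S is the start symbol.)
S → X S'

To find M[S, 'a'], we find productions for S where 'a' is in the predict set (PREDICT(N → α) = (FIRST(α) \ {ε}) ∪ (FOLLOW(N) if α ⇒* ε)).

Relevant sets:
  FIRST(X) = { 'a', 'num' }

S → X S': PREDICT = { 'a', 'num' }
  'a' is in predict set, so this production goes in M[S, 'a']

M[S, 'a'] = S → X S'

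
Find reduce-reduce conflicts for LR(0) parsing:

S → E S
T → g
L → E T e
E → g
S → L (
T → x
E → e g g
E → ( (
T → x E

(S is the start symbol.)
Yes — I12: [E → g .] vs [T → g .]

Augment with S' → S and build the canonical LR(0) collection (I0 = CLOSURE({[S' → . S]}), then GOTO on every symbol after a dot until no new states appear). It has 17 states:
  I0: { [E → . ( (], [E → . e g g], [E → . g], [L → . E T e], [S → . E S], [S → . L (], [S' → . S] }  — shift
  I1: { [E → ( . (] }  — shift
  I2: { [E → . ( (], [E → . e g g], [E → . g], [L → . E T e], [L → E . T e], [S → . E S], [S → . L (], [S → E . S], [T → . g], [T → . x E], [T → . x] }  — shift
  I3: { [S → L . (] }  — shift
  I4: { [S' → S .] }  — accept
  I5: { [E → e . g g] }  — shift
  I6: { [E → g .] }  — reduce
  I7: { [E → e g . g] }  — shift
  I8: { [E → e g g .] }  — reduce
  I9: { [S → L ( .] }  — reduce
  I10: { [S → E S .] }  — reduce
  I11: { [L → E T . e] }  — shift
  I12: { [E → g .], [T → g .] }  — 2 reduces
  I13: { [E → . ( (], [E → . e g g], [E → . g], [T → x . E], [T → x .] }  — shift, reduce
  I14: { [T → x E .] }  — reduce
  I15: { [L → E T e .] }  — reduce
  I16: { [E → ( ( .] }  — reduce

I12 contains complete items [E → g .], [T → g .] — reduce-reduce conflict.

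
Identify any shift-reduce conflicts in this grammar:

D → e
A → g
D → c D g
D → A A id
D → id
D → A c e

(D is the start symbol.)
No shift-reduce conflicts

A shift-reduce conflict occurs when an LR(0) state has both:
  - a complete (reduce) item [A → α .] (dot at the end), and
  - a shift item [B → β . c γ] (dot before a terminal).

Augment with D' → D and build the canonical LR(0) collection (I0 = CLOSURE({[D' → . D]}), then GOTO on every symbol after a dot until no new states appear). It has 13 states:
  I0: { [A → . g], [D → . A A id], [D → . A c e], [D → . c D g], [D → . e], [D → . id], [D' → . D] }  — shift
  I1: { [A → . g], [D → A . A id], [D → A . c e] }  — shift
  I2: { [D' → D .] }  — accept
  I3: { [A → . g], [D → . A A id], [D → . A c e], [D → . c D g], [D → . e], [D → . id], [D → c . D g] }  — shift
  I4: { [D → e .] }  — reduce
  I5: { [A → g .] }  — reduce
  I6: { [D → id .] }  — reduce
  I7: { [D → c D . g] }  — shift
  I8: { [D → c D g .] }  — reduce
  I9: { [D → A A . id] }  — shift
  I10: { [D → A c . e] }  — shift
  I11: { [D → A c e .] }  — reduce
  I12: { [D → A A id .] }  — reduce

No state contains both a complete item and a shift item.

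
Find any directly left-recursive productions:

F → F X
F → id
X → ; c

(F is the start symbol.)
Yes, F is left-recursive

Direct left recursion occurs when N → N α for some non-terminal N (the right-hand side begins with the left-hand side itself).

F → F X: LEFT RECURSIVE (starts with F)
F → id: starts with id
X → ; c: starts with ';'

The grammar has direct left recursion on: F.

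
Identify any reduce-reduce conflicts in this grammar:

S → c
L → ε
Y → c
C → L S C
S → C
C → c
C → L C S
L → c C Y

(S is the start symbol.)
Yes — I4: [C → c .] vs [L → .]; I6: [C → c .] vs [L → .]; I9: [L → .] vs [S → C .]

A reduce-reduce conflict occurs when an LR(0) state has two complete items [A → α .] and [B → β .] — both call for a reduction, and with no lookahead the parser cannot choose between them.

Augment with S' → S and build the canonical LR(0) collection (I0 = CLOSURE({[S' → . S]}), then GOTO on every symbol after a dot until no new states appear). It has 13 states:
  I0: { [C → . L C S], [C → . L S C], [C → . c], [L → . c C Y], [L → .], [S → . C], [S → . c], [S' → . S] }  — shift, reduce
  I1: { [S → C .] }  — reduce
  I2: { [C → . L C S], [C → . L S C], [C → . c], [C → L . C S], [C → L . S C], [L → . c C Y], [L → .], [S → . C], [S → . c] }  — shift, reduce
  I3: { [S' → S .] }  — accept
  I4: { [C → . L C S], [C → . L S C], [C → . c], [C → c .], [L → . c C Y], [L → .], [L → c . C Y], [S → c .] }  — shift, 3 reduces
  I5: { [L → c C . Y], [Y → . c] }  — shift
  I6: { [C → . L C S], [C → . L S C], [C → . c], [C → c .], [L → . c C Y], [L → .], [L → c . C Y] }  — shift, 2 reduces
  I7: { [L → c C Y .] }  — reduce
  I8: { [Y → c .] }  — reduce
  I9: { [C → . L C S], [C → . L S C], [C → . c], [C → L C . S], [L → . c C Y], [L → .], [S → . C], [S → . c], [S → C .] }  — shift, 2 reduces
  I10: { [C → . L C S], [C → . L S C], [C → . c], [C → L S . C], [L → . c C Y], [L → .] }  — shift, reduce
  I11: { [C → L S C .] }  — reduce
  I12: { [C → L C S .] }  — reduce

I4 contains complete items [C → c .], [L → .], [S → c .] — reduce-reduce conflict.
I6 contains complete items [C → c .], [L → .] — reduce-reduce conflict.
I9 contains complete items [L → .], [S → C .] — reduce-reduce conflict.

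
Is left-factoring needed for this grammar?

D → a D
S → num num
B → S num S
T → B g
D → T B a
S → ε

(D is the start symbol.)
Left-factoring is needed when two productions for the same non-terminal
share a common prefix on the right-hand side.

Productions for D:
  D → a D
  D → T B a
Productions for S:
  S → num num
  S → ε

No common prefixes found.

Answer: No, left-factoring is not needed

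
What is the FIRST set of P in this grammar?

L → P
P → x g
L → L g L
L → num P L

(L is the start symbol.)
{ 'x' }

To compute FIRST(P), examine every production with P on the left-hand side, reading each right-hand side left to right until a non-nullable symbol is reached.

From P → x g:
  - x is a terminal: add 'x' and stop

Collecting: FIRST(P) = { 'x' }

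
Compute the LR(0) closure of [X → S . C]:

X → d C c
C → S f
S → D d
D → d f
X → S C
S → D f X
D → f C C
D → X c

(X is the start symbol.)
{ [C → . S f], [D → . X c], [D → . d f], [D → . f C C], [S → . D d], [S → . D f X], [X → . S C], [X → . d C c], [X → S . C] }

To compute CLOSURE, for each item [A → α.Bβ] where B is a non-terminal, add [B → .γ] for all productions B → γ; repeat for the newly added items until nothing changes.

Start with: [X → S . C]
  [X → S . C] has the dot before C: add [C → . S f]
  [C → . S f] has the dot before S: add [S → . D d], [S → . D f X]
  [S → . D d] has the dot before D: add [D → . d f], [D → . f C C], [D → . X c]
  [D → . X c] has the dot before X: add [X → . d C c], [X → . S C]
No further items can be added.

CLOSURE = { [C → . S f], [D → . X c], [D → . d f], [D → . f C C], [S → . D d], [S → . D f X], [X → . S C], [X → . d C c], [X → S . C] }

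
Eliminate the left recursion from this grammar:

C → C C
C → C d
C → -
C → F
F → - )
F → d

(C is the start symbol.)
C is directly left-recursive. The standard transformation for
  A → A α₁ | ... | A α_m | β₁ | ... | β_n
is
  A  → β₁ A' | ... | β_n A'
  A' → α₁ A' | ... | α_m A' | ε

C → - becomes C → - C'
C → F becomes C → F C'
C → C C becomes C' → C C'
C → C d becomes C' → d C'
Add C' → ε

Productions for other non-terminals are unchanged:
  F → - )
  F → d

Resulting grammar:
C → - C'
C → F C'
C' → C C'
C' → d C'
C' → ε
F → - )
F → d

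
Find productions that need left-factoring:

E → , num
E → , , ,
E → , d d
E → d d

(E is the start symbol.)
Yes, E has productions with common prefix ','

Left-factoring is needed when two productions for the same non-terminal
share a common prefix on the right-hand side.

Productions for E:
  E → , num
  E → , , ,
  E → , d d
  E → d d

Found common prefix ',' in productions for E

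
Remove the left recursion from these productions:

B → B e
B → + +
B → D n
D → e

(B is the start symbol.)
B → + + B'
B → D n B'
B' → e B'
B' → ε
D → e

B is directly left-recursive. The standard transformation for
  A → A α₁ | ... | A α_m | β₁ | ... | β_n
is
  A  → β₁ A' | ... | β_n A'
  A' → α₁ A' | ... | α_m A' | ε

B → + + becomes B → + + B'
B → D n becomes B → D n B'
B → B e becomes B' → e B'
Add B' → ε

Productions for other non-terminals are unchanged:
  D → e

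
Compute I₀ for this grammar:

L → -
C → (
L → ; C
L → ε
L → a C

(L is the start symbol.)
{ [L → . -], [L → . ; C], [L → . a C], [L → .], [L' → . L] }

First, augment the grammar with L' → L
I₀ = CLOSURE({ [L' → . L] }):
  [L' → . L] has the dot before L: add [L → . -], [L → . ; C], [L → .], [L → . a C]
No further items can be added.

I₀ = { [L → . -], [L → . ; C], [L → . a C], [L → .], [L' → . L] }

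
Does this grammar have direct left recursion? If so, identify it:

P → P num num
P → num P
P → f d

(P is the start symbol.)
Direct left recursion occurs when N → N α for some non-terminal N (the right-hand side begins with the left-hand side itself).

P → P num num: LEFT RECURSIVE (starts with P)
P → num P: starts with num
P → f d: starts with f

The grammar has direct left recursion on: P.

Answer: Yes, P is left-recursive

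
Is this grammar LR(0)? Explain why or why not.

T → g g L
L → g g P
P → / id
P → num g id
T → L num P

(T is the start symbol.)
Yes, the grammar is LR(0)

A grammar is LR(0) if no state in the canonical LR(0) collection has:
  - both a shift item (dot before a terminal) and a complete item (shift-reduce conflict), or
  - two or more complete items (reduce-reduce conflict; the accept item [T' → T .] counts as a complete item here).

Augment with T' → T and build the canonical LR(0) collection (I0 = CLOSURE({[T' → . T]}), then GOTO on every symbol after a dot until no new states appear). It has 16 states:
  I0: { [L → . g g P], [T → . L num P], [T → . g g L], [T' → . T] }  — shift
  I1: { [T → L . num P] }  — shift
  I2: { [T' → T .] }  — accept
  I3: { [L → g . g P], [T → g . g L] }  — shift
  I4: { [L → . g g P], [L → g g . P], [P → . / id], [P → . num g id], [T → g g . L] }  — shift
  I5: { [P → / . id] }  — shift
  I6: { [T → g g L .] }  — reduce
  I7: { [L → g g P .] }  — reduce
  I8: { [L → g . g P] }  — shift
  I9: { [P → num . g id] }  — shift
  I10: { [P → num g . id] }  — shift
  I11: { [P → num g id .] }  — reduce
  I12: { [L → g g . P], [P → . / id], [P → . num g id] }  — shift
  I13: { [P → / id .] }  — reduce
  I14: { [P → . / id], [P → . num g id], [T → L num . P] }  — shift
  I15: { [T → L num P .] }  — reduce

Every state is either a pure shift/goto state or contains exactly one complete item and nothing to shift — no conflicts. The grammar is LR(0).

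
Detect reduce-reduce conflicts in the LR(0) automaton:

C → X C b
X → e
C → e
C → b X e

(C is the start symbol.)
Augment with C' → C and build the canonical LR(0) collection (I0 = CLOSURE({[C' → . C]}), then GOTO on every symbol after a dot until no new states appear). It has 10 states:
  I0: { [C → . X C b], [C → . b X e], [C → . e], [C' → . C], [X → . e] }  — shift
  I1: { [C' → C .] }  — accept
  I2: { [C → . X C b], [C → . b X e], [C → . e], [C → X . C b], [X → . e] }  — shift
  I3: { [C → b . X e], [X → . e] }  — shift
  I4: { [C → e .], [X → e .] }  — 2 reduces
  I5: { [C → b X . e] }  — shift
  I6: { [X → e .] }  — reduce
  I7: { [C → b X e .] }  — reduce
  I8: { [C → X C . b] }  — shift
  I9: { [C → X C b .] }  — reduce

I4 contains complete items [C → e .], [X → e .] — reduce-reduce conflict.

Answer: Yes — I4: [C → e .] vs [X → e .]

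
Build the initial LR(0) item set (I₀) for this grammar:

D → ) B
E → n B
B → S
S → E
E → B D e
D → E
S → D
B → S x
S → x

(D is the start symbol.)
First, augment the grammar with D' → D
I₀ = CLOSURE({ [D' → . D] }):
  [D' → . D] has the dot before D: add [D → . ) B], [D → . E]
  [D → . E] has the dot before E: add [E → . n B], [E → . B D e]
  [E → . B D e] has the dot before B: add [B → . S], [B → . S x]
  [B → . S] has the dot before S: add [S → . E], [S → . D], [S → . x]
No further items can be added.

I₀ = { [B → . S x], [B → . S], [D → . ) B], [D → . E], [D' → . D], [E → . B D e], [E → . n B], [S → . D], [S → . E], [S → . x] }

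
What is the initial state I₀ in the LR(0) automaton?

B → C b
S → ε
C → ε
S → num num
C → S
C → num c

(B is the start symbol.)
{ [B → . C b], [B' → . B], [C → . S], [C → . num c], [C → .], [S → . num num], [S → .] }

First, augment the grammar with B' → B
I₀ = CLOSURE({ [B' → . B] }):
  [B' → . B] has the dot before B: add [B → . C b]
  [B → . C b] has the dot before C: add [C → .], [C → . S], [C → . num c]
  [C → . S] has the dot before S: add [S → .], [S → . num num]
No further items can be added.

I₀ = { [B → . C b], [B' → . B], [C → . S], [C → . num c], [C → .], [S → . num num], [S → .] }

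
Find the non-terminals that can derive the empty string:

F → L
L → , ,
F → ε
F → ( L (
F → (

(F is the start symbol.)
ε-productions: F → ε
So F is immediately nullable.
No further non-terminal can be added: every production for the remaining non-terminals contains a terminal or a non-nullable non-terminal.
Nullable = { 'F' }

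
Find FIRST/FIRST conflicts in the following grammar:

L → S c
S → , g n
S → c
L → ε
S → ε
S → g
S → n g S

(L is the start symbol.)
No FIRST/FIRST conflicts.

A FIRST/FIRST conflict occurs when two productions N → α and N → β for the same non-terminal have FIRST(α) ∩ FIRST(β) ≠ ∅ (with ε ∈ FIRST of a nullable right-hand side, so two nullable alternatives also conflict).

FIRST sets of the non-terminals at (or reachable through a nullable prefix from) the front of some alternative:
  FIRST(S) = { ',', 'c', 'g', 'n', ε }

Productions for L:
  L → S c: FIRST = { ',', 'c', 'g', 'n' }
  L → ε: FIRST = { ε }
Productions for S:
  S → , g n: FIRST = { ',' }
  S → c: FIRST = { 'c' }
  S → ε: FIRST = { ε }
  S → g: FIRST = { 'g' }
  S → n g S: FIRST = { 'n' }

All alternatives of each non-terminal have pairwise disjoint FIRST sets.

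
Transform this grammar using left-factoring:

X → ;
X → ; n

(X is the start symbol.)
X → ; X'
X' → ε
X' → n

Left-factoring transforms A → αβ₁ | αβ₂ into A → αA' and A' → β₁ | β₂
(α is the longest common prefix among the alternatives). Repeat until
no nonterminal has two alternatives with a common prefix.

Round 1: X has alternatives sharing prefix ';'. Introduce X': X → ; X'
  Add: X' → ε
  Add: X' → n

No remaining common prefixes — done.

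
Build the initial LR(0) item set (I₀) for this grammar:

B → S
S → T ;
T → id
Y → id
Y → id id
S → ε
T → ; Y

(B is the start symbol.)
First, augment the grammar with B' → B
I₀ = CLOSURE({ [B' → . B] }):
  [B' → . B] has the dot before B: add [B → . S]
  [B → . S] has the dot before S: add [S → . T ;], [S → .]
  [S → . T ;] has the dot before T: add [T → . id], [T → . ; Y]
No further items can be added.

I₀ = { [B → . S], [B' → . B], [S → . T ;], [S → .], [T → . ; Y], [T → . id] }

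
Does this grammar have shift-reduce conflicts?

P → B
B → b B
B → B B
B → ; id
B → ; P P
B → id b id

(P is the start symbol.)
A shift-reduce conflict occurs when an LR(0) state has both:
  - a complete (reduce) item [A → α .] (dot at the end), and
  - a shift item [B → β . c γ] (dot before a terminal).

Augment with P' → P and build the canonical LR(0) collection (I0 = CLOSURE({[P' → . P]}), then GOTO on every symbol after a dot until no new states appear). It has 13 states:
  I0: { [B → . ; P P], [B → . ; id], [B → . B B], [B → . b B], [B → . id b id], [P → . B], [P' → . P] }  — shift
  I1: { [B → . ; P P], [B → . ; id], [B → . B B], [B → . b B], [B → . id b id], [B → ; . P P], [B → ; . id], [P → . B] }  — shift
  I2: { [B → . ; P P], [B → . ; id], [B → . B B], [B → . b B], [B → . id b id], [B → B . B], [P → B .] }  — shift, reduce
  I3: { [P' → P .] }  — accept
  I4: { [B → . ; P P], [B → . ; id], [B → . B B], [B → . b B], [B → . id b id], [B → b . B] }  — shift
  I5: { [B → id . b id] }  — shift
  I6: { [B → id b . id] }  — shift
  I7: { [B → id b id .] }  — reduce
  I8: { [B → . ; P P], [B → . ; id], [B → . B B], [B → . b B], [B → . id b id], [B → B . B], [B → b B .] }  — shift, reduce
  I9: { [B → . ; P P], [B → . ; id], [B → . B B], [B → . b B], [B → . id b id], [B → B . B], [B → B B .] }  — shift, reduce
  I10: { [B → . ; P P], [B → . ; id], [B → . B B], [B → . b B], [B → . id b id], [B → ; P . P], [P → . B] }  — shift
  I11: { [B → ; id .], [B → id . b id] }  — shift, reduce
  I12: { [B → ; P P .] }  — reduce

I2 contains reduce item [P → B .] and shift items [B → . ; P P], [B → . ; id], [B → . b B], [B → . id b id] — shift-reduce conflict.
I8 contains reduce item [B → b B .] and shift items [B → . ; P P], [B → . ; id], [B → . b B], [B → . id b id] — shift-reduce conflict.
I9 contains reduce item [B → B B .] and shift items [B → . ; P P], [B → . ; id], [B → . b B], [B → . id b id] — shift-reduce conflict.
I11 contains reduce item [B → ; id .] and shift item [B → id . b id] — shift-reduce conflict.

Answer: Yes — I2: [P → B .] vs [B → . ; P P]; I8: [B → b B .] vs [B → . ; P P]; I9: [B → B B .] vs [B → . ; P P]; I11: [B → ; id .] vs [B → id . b id]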